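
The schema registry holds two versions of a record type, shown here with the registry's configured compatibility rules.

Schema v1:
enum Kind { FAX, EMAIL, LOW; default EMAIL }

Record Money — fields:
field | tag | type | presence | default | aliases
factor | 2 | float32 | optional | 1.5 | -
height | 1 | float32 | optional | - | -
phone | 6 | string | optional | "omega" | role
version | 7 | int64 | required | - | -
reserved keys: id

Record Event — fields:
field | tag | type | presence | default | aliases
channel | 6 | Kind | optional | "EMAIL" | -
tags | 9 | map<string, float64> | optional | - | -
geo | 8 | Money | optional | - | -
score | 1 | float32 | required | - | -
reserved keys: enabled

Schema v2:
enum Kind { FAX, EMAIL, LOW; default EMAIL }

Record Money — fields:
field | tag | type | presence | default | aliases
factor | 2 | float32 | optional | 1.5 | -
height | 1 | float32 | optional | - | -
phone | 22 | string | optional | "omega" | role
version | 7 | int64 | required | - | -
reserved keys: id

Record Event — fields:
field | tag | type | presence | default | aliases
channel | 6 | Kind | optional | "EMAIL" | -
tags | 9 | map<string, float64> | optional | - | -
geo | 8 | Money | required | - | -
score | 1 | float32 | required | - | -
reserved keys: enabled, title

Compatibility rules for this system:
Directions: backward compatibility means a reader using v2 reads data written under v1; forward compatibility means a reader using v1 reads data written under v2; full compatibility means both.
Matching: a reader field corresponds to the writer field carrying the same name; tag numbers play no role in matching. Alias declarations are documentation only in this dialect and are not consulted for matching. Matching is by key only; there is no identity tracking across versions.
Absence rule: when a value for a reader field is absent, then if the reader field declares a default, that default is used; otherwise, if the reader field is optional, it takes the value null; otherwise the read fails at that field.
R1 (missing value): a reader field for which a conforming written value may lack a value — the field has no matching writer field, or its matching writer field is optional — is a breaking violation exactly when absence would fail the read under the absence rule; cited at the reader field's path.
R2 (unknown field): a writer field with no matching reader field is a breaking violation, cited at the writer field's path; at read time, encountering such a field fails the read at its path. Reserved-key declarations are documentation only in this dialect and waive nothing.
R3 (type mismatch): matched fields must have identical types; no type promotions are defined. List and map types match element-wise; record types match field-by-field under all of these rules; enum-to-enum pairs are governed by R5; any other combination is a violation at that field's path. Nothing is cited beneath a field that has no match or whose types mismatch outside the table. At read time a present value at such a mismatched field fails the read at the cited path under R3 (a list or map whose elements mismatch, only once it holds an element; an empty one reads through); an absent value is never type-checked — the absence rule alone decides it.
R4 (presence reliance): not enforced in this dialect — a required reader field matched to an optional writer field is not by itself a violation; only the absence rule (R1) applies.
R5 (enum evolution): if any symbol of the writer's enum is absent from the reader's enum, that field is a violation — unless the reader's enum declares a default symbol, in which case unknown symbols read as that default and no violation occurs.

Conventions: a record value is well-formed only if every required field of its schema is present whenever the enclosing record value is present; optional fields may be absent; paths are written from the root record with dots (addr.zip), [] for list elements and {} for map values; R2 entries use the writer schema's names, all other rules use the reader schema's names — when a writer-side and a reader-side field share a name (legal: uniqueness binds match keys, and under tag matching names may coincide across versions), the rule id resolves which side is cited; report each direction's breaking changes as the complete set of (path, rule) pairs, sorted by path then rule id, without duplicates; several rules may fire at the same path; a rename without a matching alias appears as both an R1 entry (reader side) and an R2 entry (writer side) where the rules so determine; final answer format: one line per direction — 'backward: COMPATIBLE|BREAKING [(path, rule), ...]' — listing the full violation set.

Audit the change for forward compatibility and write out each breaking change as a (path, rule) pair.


each type pair in Event: writer, then reader
forward analysis of Event with v1 as reader and v2 as writer:
  channel: Kind -> Kind, writer optional; from channel
  tags: map<string, float64> -> map<string, float64>, writer optional; from tags
  geo: Money -> Money, writer required; from geo
  score: float32 -> float32, writer required; from score
  geo.factor: float32 -> float32, writer optional; from geo.factor
  geo.height: float32 -> float32, writer optional; from geo.height
  geo.phone: string -> string, writer optional; from geo.phone
  geo.version: int64 -> int64, writer required; from geo.version
  => forward verdict for Event: COMPATIBLE, no violations
the rest of the Event diff is inert for this question:
  field geo in record Event: optional changed to required -> its effect on Event is confined to the backward direction, not asked
  field phone in record Money: tag 6 changed to 22 -> no rule fires on it in Event's dialect; the asked verdict holds

forward: COMPATIBLE []


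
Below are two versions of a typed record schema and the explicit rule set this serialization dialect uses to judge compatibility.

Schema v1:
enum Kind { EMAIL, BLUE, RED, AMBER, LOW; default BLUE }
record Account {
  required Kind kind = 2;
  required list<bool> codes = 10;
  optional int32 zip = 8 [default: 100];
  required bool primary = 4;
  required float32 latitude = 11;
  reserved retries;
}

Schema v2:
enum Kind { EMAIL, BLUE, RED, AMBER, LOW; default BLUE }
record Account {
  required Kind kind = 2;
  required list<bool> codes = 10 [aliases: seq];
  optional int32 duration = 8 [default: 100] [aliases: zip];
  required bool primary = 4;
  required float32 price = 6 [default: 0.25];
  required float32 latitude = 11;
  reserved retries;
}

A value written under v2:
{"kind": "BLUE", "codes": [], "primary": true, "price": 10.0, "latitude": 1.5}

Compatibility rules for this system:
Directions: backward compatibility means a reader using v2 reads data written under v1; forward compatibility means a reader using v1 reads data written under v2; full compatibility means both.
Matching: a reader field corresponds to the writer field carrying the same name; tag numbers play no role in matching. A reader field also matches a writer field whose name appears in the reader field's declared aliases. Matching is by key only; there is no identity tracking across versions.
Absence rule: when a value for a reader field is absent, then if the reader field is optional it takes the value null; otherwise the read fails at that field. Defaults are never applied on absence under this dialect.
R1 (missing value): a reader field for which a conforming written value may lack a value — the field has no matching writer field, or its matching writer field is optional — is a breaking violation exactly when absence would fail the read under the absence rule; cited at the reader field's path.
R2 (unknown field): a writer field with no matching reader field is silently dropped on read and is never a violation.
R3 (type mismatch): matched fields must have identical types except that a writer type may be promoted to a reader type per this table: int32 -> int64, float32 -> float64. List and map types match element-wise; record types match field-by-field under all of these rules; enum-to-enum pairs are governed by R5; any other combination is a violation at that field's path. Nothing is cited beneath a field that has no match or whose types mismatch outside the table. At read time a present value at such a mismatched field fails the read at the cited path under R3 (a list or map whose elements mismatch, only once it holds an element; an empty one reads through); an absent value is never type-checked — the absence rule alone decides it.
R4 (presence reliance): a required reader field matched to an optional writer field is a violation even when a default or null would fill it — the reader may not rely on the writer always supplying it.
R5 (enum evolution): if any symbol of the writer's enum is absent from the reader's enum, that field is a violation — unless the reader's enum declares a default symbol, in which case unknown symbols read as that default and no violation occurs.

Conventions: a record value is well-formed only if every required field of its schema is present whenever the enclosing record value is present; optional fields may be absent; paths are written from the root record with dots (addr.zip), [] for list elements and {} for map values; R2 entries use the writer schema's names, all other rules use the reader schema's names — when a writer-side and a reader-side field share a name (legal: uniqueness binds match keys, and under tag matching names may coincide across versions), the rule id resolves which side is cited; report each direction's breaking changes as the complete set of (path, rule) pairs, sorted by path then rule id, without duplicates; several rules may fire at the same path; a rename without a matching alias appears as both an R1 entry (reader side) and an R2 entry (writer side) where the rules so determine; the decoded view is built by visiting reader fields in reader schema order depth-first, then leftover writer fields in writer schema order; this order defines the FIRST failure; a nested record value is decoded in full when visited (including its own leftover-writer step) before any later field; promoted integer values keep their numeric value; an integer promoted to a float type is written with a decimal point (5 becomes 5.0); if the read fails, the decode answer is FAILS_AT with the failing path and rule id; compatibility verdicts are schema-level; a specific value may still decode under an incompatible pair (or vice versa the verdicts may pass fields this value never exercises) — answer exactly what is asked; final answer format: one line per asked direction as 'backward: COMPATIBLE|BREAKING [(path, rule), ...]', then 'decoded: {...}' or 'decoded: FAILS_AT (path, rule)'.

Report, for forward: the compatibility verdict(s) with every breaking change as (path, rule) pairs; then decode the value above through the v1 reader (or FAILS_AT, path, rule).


in Account below, arrows point writer -> reader
forward on Account — v1 reading data written by v2:
  kind: Kind -> Kind, writer required; from kind
  codes: list<bool> -> list<bool>, writer required; from codes
  no writer field matches reader zip
  primary: bool -> bool, writer required; from primary
  latitude: float32 -> float32, writer required; from latitude
  writer field duration has no reader counterpart
  writer field price has no reader counterpart
  => forward: COMPATIBLE
decode walk for Account under reader schema v1:
  kind := "BLUE"
  codes := []
  zip := null (absent, optional -> null)
  primary := true
  latitude := 1.5
  writer price: unknown -> dropped
  => decoded: {"kind": "BLUE", "codes": [], "zip": null, "primary": true, "latitude": 1.5}
the rest of the Account diff is inert for this question:
  added field price to record Account: required float32, tag 6, default 0.25 (in v2 it sits immediately before latitude) -> matters only for Account's backward compatibility — outside the asked direction
  renamed field zip to duration in record Account (alias zip declared on the renamed field) -> inert for the asked Account verdict: nothing fires

forward: COMPATIBLE []; decoded: {"kind": "BLUE", "codes": [], "zip": null, "primary": true, "latitude": 1.5}


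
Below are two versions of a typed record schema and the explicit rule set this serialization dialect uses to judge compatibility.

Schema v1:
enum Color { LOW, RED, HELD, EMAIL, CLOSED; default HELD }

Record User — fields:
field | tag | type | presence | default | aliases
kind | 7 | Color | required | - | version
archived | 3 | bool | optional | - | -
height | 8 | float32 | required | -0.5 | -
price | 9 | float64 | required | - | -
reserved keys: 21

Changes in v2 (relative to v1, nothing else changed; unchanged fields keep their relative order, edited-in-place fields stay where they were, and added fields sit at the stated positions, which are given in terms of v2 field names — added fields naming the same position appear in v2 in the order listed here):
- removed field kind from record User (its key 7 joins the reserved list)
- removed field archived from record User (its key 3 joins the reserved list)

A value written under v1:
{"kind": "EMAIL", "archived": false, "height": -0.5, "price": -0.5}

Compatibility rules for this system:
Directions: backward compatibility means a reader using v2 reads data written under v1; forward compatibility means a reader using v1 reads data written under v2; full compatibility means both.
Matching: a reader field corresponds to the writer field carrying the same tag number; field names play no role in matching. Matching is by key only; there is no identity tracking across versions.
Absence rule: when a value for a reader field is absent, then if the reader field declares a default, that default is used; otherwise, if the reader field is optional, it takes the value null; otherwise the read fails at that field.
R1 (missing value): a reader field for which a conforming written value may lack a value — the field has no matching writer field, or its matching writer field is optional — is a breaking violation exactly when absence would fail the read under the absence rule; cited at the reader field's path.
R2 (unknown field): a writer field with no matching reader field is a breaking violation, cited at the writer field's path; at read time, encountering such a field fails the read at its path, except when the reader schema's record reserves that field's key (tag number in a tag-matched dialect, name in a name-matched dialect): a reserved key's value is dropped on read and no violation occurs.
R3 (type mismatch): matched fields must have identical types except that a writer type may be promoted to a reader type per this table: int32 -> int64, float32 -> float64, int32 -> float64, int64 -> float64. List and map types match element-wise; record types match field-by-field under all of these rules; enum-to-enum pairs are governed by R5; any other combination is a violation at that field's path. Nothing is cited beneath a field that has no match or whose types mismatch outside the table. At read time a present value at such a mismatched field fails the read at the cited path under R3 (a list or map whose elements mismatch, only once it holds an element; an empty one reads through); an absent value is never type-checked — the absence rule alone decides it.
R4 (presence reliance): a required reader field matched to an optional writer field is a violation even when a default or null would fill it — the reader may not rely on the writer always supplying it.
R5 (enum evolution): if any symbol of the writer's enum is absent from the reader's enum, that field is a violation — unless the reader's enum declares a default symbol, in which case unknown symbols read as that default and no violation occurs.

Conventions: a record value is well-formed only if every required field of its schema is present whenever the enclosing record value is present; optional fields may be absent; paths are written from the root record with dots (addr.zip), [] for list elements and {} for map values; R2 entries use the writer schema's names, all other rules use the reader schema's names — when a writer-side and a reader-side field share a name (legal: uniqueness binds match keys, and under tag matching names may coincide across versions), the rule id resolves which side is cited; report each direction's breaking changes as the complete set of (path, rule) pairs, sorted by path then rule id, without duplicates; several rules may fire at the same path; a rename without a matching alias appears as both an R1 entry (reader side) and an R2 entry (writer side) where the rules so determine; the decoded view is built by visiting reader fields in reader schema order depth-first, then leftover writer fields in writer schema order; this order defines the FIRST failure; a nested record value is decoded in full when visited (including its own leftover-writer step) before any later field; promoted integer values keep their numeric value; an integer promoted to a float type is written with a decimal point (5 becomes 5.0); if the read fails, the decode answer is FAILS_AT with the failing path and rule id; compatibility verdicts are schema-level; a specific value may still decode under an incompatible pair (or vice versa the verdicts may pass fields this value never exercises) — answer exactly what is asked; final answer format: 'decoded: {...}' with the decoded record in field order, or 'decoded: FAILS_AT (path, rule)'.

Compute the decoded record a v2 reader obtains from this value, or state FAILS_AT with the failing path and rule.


arrows below run writer -> reader for User
migrating the User value to v2:
  height := -0.5
  price := -0.5
  writer kind: reserved -> dropped
  writer archived: reserved -> dropped
  => decoded: {"height": -0.5, "price": -0.5}

decoded: {"height": -0.5, "price": -0.5}


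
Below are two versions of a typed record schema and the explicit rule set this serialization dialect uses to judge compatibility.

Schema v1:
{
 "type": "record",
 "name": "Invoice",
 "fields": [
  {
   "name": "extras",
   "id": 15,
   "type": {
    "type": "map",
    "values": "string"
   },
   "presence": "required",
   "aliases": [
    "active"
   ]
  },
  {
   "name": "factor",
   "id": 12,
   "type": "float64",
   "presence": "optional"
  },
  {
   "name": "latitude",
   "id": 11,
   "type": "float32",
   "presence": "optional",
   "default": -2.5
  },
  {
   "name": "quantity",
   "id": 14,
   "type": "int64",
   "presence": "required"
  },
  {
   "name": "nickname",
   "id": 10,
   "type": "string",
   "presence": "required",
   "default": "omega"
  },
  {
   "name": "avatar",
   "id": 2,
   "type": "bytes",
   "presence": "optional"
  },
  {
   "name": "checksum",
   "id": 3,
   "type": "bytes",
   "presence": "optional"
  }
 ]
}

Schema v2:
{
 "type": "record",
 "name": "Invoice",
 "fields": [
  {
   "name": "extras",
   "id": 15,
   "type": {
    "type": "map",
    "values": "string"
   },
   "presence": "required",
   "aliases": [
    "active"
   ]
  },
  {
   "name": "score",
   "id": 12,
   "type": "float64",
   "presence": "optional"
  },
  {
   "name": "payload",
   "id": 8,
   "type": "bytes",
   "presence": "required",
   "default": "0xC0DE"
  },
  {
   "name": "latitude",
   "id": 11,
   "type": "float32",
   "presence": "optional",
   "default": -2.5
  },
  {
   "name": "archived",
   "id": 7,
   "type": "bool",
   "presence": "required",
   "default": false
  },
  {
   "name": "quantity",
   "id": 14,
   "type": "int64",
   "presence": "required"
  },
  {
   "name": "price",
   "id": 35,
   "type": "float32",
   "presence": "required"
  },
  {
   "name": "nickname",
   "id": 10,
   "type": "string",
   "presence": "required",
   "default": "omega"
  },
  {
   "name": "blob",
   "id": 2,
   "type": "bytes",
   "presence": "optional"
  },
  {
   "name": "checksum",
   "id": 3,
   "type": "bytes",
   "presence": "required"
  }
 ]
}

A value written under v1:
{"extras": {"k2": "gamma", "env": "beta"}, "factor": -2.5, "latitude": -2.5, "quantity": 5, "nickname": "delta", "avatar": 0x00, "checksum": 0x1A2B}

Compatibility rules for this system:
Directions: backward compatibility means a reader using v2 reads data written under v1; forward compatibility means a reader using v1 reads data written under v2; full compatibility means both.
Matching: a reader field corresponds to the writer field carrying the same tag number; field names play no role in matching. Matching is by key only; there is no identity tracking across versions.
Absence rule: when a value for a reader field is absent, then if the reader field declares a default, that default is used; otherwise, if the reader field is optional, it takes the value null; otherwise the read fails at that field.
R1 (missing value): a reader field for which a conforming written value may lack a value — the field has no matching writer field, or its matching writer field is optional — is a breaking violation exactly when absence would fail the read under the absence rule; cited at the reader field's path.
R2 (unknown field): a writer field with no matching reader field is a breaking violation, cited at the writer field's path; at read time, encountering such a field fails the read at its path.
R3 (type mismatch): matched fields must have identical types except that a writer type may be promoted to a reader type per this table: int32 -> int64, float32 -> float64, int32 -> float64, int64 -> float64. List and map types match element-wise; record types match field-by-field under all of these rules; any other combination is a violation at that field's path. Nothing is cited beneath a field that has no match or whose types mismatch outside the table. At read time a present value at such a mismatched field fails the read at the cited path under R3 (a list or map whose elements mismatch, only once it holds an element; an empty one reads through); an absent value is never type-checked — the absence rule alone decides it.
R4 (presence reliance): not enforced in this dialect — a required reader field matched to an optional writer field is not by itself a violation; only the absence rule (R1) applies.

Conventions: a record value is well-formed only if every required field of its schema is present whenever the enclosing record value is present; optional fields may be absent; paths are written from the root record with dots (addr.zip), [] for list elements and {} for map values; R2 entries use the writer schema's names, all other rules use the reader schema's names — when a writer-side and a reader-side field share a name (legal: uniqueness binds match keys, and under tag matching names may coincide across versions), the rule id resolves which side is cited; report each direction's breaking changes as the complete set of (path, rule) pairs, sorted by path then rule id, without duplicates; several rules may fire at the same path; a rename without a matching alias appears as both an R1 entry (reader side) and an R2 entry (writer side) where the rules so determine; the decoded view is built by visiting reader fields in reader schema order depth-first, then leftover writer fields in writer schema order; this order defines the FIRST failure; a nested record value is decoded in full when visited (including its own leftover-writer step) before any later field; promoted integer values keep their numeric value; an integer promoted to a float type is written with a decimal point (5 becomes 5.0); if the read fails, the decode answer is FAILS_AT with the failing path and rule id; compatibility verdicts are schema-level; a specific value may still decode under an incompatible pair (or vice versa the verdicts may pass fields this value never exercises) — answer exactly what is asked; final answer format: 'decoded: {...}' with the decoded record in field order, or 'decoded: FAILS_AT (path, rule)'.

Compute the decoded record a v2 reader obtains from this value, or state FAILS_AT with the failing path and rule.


each type pair in Invoice: writer, then reader
decode walk for Invoice under reader schema v2:
  extras := {"k2": "gamma", "env": "beta"}
  score := -2.5 (from writer factor)
  payload := 0xC0DE (missing; default applied)
  latitude := -2.5
  archived := false (missing; default applied)
  quantity := 5
  read fails at price under R1 (no fill)
  => FAILS_AT (price, R1)
diffs on Invoice not affecting the asked answer:
  added field archived to record Invoice: required bool, tag 7, default false (in v2 it sits immediately before quantity) -> a verdict-level change on Invoice — the shown value reads the same
  added field payload to record Invoice: required bytes, tag 8, default 0xC0DE (in v2 it sits immediately before latitude) -> a verdict-level change on Invoice — the shown value reads the same
  field checksum in record Invoice: optional changed to required -> a verdict-level change on Invoice — the shown value reads the same
  renamed field avatar to blob in record Invoice -> inert under this dialect — no rule fires on Invoice and the result does not move
  renamed field factor to score in record Invoice -> inert under this dialect — no rule fires on Invoice and the result does not move

decoded: FAILS_AT (price, R1)


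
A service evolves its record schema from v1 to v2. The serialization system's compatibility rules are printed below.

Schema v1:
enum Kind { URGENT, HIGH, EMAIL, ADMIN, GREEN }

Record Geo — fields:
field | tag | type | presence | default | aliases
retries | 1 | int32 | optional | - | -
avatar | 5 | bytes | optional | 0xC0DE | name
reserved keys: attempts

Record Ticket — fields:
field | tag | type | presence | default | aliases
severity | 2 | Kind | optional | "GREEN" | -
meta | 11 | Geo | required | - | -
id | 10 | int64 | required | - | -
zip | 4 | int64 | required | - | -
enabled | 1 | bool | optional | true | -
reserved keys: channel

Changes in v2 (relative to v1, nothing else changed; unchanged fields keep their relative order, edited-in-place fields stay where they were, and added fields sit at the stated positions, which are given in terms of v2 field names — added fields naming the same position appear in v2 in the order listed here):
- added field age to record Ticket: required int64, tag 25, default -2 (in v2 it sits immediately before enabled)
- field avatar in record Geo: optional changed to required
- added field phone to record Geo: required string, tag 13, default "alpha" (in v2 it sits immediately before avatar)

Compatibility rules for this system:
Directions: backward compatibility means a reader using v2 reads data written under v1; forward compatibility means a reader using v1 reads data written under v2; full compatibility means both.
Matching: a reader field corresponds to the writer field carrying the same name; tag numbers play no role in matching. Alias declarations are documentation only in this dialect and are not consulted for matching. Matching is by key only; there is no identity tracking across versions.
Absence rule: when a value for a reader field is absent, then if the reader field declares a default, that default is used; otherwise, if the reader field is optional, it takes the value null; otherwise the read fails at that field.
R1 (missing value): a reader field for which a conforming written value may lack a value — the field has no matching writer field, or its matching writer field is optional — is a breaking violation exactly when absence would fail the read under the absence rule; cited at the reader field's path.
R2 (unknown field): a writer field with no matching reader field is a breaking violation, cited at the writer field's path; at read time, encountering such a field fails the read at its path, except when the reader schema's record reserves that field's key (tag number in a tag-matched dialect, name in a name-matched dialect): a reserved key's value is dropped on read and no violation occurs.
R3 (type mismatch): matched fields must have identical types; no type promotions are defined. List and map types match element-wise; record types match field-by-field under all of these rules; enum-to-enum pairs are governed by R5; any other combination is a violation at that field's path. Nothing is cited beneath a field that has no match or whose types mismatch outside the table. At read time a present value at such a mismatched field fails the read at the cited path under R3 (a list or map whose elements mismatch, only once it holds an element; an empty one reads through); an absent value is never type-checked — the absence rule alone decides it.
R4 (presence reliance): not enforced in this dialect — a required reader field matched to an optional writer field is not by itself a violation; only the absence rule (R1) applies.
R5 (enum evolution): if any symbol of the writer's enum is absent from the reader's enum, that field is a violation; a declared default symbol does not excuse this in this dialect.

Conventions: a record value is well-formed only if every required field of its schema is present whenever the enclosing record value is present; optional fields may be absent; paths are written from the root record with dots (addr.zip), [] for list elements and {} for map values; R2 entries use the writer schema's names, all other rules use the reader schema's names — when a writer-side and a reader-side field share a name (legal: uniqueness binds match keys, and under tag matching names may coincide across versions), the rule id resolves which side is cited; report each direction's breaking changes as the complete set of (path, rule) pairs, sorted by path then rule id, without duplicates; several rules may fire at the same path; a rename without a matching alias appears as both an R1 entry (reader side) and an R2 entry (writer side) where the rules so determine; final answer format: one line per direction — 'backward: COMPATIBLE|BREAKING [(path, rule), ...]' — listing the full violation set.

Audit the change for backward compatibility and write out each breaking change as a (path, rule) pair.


backward: COMPATIBLE []

arrows below run writer -> reader for Ticket
checking backward for Ticket: reader v2 against writer v1:
  severity: paired with writer severity (Kind -> Kind; writer optional)
  meta: paired with writer meta (Geo -> Geo; writer required)
  id: paired with writer id (int64 -> int64; writer required)
  zip: paired with writer zip (int64 -> int64; writer required)
  age: no writer match
  enabled: paired with writer enabled (bool -> bool; writer optional)
  meta.retries: paired with writer meta.retries (int32 -> int32; writer optional)
  meta.phone: no writer match
  meta.avatar: paired with writer meta.avatar (bytes -> bytes; writer optional)
  => backward verdict for Ticket: COMPATIBLE, no violations
diffs on Ticket not affecting the asked answer:
  added field age to record Ticket: required int64, tag 25, default -2 (in v2 it sits immediately before enabled) -> fires only in the forward direction of Ticket, which is not asked here
  field avatar in record Geo: optional changed to required -> inert for the asked Ticket verdict: nothing fires
  added field phone to record Geo: required string, tag 13, default "alpha" (in v2 it sits immediately before avatar) -> fires only in the forward direction of Ticket, which is not asked here


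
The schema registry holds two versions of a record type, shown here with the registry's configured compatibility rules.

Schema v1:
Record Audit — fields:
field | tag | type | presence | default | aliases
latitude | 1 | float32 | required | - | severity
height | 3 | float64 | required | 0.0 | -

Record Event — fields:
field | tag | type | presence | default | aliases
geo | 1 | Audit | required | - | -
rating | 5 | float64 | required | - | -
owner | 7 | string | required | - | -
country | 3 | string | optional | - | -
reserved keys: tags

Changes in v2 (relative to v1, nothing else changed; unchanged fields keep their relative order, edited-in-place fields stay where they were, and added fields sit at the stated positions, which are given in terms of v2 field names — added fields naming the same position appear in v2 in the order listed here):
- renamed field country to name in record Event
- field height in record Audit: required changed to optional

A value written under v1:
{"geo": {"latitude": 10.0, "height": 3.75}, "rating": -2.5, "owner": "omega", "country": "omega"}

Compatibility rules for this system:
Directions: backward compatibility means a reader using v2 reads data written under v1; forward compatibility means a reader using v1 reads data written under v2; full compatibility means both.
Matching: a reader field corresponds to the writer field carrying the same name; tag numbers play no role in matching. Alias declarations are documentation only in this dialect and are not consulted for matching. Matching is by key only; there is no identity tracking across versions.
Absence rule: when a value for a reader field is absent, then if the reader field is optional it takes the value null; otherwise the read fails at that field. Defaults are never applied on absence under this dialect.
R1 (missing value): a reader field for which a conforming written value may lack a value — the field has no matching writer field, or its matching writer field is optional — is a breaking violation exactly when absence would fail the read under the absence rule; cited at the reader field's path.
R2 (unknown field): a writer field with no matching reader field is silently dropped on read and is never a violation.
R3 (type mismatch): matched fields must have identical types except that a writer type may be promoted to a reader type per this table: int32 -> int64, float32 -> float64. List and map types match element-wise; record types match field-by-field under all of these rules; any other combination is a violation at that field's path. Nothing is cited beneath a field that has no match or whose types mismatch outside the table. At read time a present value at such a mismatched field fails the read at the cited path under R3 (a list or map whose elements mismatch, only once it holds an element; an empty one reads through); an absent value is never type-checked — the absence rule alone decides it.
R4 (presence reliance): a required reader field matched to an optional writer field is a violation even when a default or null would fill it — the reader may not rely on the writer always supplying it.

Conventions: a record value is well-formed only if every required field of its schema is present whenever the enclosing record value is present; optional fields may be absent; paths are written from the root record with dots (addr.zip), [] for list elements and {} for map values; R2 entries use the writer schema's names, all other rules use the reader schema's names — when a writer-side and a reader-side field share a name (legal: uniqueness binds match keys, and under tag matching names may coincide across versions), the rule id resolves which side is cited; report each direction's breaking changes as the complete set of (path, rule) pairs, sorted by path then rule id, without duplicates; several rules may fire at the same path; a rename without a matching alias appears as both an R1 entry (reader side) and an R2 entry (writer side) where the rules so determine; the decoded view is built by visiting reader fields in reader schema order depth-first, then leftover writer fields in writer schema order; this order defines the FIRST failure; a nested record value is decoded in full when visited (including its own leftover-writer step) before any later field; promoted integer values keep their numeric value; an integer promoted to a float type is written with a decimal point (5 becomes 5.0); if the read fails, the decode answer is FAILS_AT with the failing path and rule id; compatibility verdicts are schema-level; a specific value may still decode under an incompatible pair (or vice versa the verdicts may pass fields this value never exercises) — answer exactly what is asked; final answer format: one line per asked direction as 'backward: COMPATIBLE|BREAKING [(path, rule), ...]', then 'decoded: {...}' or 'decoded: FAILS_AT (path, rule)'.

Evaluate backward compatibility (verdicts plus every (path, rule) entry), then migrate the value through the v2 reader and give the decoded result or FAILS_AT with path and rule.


backward: COMPATIBLE []; decoded: {"geo": {"latitude": 10.0, "height": 3.75}, "rating": -2.5, "owner": "omega", "name": null}

each type pair in Event: writer, then reader
backward for Event (reader v2, writer v1):
  writer required, Audit -> Audit: reader geo maps from writer geo
  writer required, float64 -> float64: reader rating maps from writer rating
  writer required, string -> string: reader owner maps from writer owner
  no writer field matches reader name
  writer country: unknown to reader
  writer required, float32 -> float32: reader geo.latitude maps from writer geo.latitude
  writer required, float64 -> float64: reader geo.height maps from writer geo.height
  => backward: COMPATIBLE
decode (reader v2):
  geo.latitude := 10.0
  geo.height := 3.75
  rating := -2.5
  owner := "omega"
  name := null (absent, optional -> null)
  writer country: unknown -> dropped
  => decoded: {"geo": {"latitude": 10.0, "height": 3.75}, "rating": -2.5, "owner": "omega", "name": null}
the rest of the Event diff is inert for this question:
  field height in record Audit: required changed to optional -> matters only for Event's forward compatibility — outside the asked direction


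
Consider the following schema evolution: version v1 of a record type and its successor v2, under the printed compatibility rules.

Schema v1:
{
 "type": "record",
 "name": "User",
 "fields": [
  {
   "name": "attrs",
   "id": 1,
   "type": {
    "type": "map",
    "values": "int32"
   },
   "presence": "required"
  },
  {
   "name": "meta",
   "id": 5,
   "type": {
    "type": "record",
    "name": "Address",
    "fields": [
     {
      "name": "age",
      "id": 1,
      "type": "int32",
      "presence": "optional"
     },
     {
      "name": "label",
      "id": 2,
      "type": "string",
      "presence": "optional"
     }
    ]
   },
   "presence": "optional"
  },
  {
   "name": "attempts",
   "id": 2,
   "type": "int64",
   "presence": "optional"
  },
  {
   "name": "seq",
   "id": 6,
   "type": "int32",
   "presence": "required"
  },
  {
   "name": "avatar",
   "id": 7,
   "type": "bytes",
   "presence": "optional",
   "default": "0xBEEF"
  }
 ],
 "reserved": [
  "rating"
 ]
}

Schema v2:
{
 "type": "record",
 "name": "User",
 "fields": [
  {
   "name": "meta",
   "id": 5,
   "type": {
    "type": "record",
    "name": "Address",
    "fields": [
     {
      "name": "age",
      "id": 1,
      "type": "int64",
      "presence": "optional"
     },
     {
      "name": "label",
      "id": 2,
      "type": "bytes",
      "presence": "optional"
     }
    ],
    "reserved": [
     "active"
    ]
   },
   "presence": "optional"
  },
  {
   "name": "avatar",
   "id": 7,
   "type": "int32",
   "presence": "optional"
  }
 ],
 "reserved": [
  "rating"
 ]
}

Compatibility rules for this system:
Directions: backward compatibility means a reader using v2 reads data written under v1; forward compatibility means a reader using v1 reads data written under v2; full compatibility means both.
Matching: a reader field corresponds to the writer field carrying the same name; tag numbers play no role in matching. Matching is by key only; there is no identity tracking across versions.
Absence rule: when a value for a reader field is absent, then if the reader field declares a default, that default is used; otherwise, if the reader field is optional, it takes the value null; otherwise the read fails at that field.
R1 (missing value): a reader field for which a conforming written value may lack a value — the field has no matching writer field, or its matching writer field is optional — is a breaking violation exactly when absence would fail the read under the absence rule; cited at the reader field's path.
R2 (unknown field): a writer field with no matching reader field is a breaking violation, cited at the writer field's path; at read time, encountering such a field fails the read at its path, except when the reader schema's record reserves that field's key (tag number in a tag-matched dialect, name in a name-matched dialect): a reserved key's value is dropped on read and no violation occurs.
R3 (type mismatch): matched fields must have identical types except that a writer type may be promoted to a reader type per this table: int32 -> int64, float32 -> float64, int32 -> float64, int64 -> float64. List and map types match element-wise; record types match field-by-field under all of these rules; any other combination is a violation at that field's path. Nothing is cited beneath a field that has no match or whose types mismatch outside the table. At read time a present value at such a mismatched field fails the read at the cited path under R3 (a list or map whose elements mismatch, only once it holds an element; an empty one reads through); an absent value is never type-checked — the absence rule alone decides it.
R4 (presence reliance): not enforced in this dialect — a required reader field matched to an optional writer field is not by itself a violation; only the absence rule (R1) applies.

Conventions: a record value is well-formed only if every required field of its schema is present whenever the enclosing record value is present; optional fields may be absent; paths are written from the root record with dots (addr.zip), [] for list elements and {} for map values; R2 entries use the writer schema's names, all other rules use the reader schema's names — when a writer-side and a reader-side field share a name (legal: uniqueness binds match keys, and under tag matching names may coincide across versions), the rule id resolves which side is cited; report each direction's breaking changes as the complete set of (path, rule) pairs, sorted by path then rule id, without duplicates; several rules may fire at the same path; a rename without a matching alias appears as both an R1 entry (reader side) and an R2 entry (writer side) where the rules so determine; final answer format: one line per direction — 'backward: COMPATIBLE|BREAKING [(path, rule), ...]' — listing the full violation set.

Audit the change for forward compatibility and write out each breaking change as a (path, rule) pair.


forward: BREAKING [(attrs, R1), (avatar, R3), (meta.age, R3), (meta.label, R3), (seq, R1)]

arrows below run writer -> reader for User
forward for User (reader v1, writer v2):
  attrs: no writer match
  meta: paired with writer meta (Address -> Address; writer optional)
  attempts: no writer match
  seq: no writer match
  avatar: paired with writer avatar (int32 -> bytes; writer optional)
  meta.age: paired with writer meta.age (int64 -> int32; writer optional)
  meta.label: paired with writer meta.label (bytes -> string; writer optional)
  rule R1 violated at attrs
  rule R3 violated at avatar
  rule R3 violated at meta.age
  rule R3 violated at meta.label
  rule R1 violated at seq
  => 5 violation(s): forward is BREAKING for User
ruling out the remaining User differences:
  removed field attempts from record User -> affects backward compatibility only, which is not asked
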